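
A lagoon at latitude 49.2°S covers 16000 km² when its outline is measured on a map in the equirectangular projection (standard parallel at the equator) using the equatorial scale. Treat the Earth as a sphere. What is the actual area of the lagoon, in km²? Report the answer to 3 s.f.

10500 km²

For the equirectangular projection with φ₀ = 0 (plate carrée), h = 1 along meridians and k = sec φ along parallels.
Areal scale = h·k = 1 × sec φ; at 49.2°, h = 1.000, k = 1.530, so h·k = 1.530.
True area = apparent / (areal scale) = 16000 / 1.530 ≈ 10500 km².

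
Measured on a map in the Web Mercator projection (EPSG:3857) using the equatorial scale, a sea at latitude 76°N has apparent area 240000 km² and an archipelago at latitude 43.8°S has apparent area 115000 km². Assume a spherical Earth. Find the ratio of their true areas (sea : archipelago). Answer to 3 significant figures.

Mercator's areal exaggeration is sec²φ; hence true area = (apparent area) · cos²φ.
True area of sea: 240000 × cos²(76°) = 240000 × 0.05853 = 14050 km².
True area of archipelago: 115000 × cos²(43.8°) = 115000 × 0.5209 = 59910 km².
Ratio = 14050 / 59910 ≈ 0.234.

0.234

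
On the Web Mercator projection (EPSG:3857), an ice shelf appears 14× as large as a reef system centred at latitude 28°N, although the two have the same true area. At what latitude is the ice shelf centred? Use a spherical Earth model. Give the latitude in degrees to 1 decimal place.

On Mercator, (apparent₁)/(apparent₂) = sec²φ₁ / sec²φ₂ when true areas are equal.
cos²φ₂ / cos²φ₁ = 14  ⇒  cos φ₁ = cos 28° / √14 = 0.8829/3.742 = 0.2360.
φ₁ = arccos(0.2360) ≈ 76.4°.

76.4°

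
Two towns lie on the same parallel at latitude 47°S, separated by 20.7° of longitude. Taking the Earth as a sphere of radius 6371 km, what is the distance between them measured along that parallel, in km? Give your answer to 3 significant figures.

1570 km

Arc length along a parallel = R cos φ · Δλ (with Δλ in radians).
= 6371 × cos 47° × (20.7° × π/180) = 6371 × 0.6820 × 0.3613 ≈ 1570 km.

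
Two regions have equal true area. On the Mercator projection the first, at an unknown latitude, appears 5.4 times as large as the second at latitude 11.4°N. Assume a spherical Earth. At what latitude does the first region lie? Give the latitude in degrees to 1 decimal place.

65.0°

For equal true areas on Mercator, apparent areas scale as sec²φ, so the ratio is cos²φ₂ / cos²φ₁.
cos²φ₂ / cos²φ₁ = 5.4  ⇒  cos φ₁ = cos 11.4° / √5.4 = 0.9803/2.324 = 0.4218.
φ₁ = arccos(0.4218) ≈ 65.0°.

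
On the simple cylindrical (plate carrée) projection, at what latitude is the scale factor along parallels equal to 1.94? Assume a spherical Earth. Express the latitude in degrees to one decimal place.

59.0°

Plate carrée: h = 1, k = sec φ along parallels.
sec φ = 1.94  ⇒  cos φ = 0.5155  ⇒  φ ≈ 59.0°.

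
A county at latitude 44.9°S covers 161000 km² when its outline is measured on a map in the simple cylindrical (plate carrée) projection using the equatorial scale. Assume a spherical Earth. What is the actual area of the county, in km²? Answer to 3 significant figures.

114000 km²

Plate carrée maps x = Rλ, y = Rφ. The meridian scale is h = 1 and the parallel scale is k = 1/cos φ = sec φ.
Areal scale = h·k = 1 × sec φ; at 44.9°, h = 1.000, k = 1.412, so h·k = 1.412.
True area = apparent / (areal scale) = 161000 / 1.412 ≈ 114000 km².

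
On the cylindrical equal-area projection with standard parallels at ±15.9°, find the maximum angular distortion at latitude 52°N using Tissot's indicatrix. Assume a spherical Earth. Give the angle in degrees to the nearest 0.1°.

49.5°

A cylindrical equal-area projection with standard parallel φ₀ has meridian scale h = cos φ / cos φ₀ and parallel scale k = cos φ₀ / cos φ (so areas are preserved, h·k = 1).
At 52°: h = 0.6402, k = 1.562; principal scales a = 1.562, b = 0.6402.
sin(ω/2) = (a − b)/(a + b) = 0.9220/2.202 = 0.4186, so ω = 2 arcsin(0.4186) ≈ 49.5°.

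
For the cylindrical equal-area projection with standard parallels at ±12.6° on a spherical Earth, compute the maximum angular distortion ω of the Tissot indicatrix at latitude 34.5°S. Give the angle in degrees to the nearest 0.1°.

19.3°

For cylindrical equal-area with standard parallel φ₀, h = cos φ / cos φ₀ and k = cos φ₀ / cos φ, so h·k = 1.
At 34.5°: h = 0.8445, k = 1.184; principal scales a = 1.184, b = 0.8445.
sin(ω/2) = (a − b)/(a + b) = 0.3397/2.029 = 0.1675, so ω = 2 arcsin(0.1675) ≈ 19.3°.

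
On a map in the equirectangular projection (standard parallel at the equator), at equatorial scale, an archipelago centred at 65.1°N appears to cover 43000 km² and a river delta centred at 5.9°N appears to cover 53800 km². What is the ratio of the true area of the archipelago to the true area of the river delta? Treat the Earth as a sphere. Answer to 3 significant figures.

On the plate carrée, areal scale = h·k = 1 × sec φ, so true area = apparent × cos φ.
True area of archipelago: 43000 × cos(65.1°) = 43000 × 0.4210 = 18100 km².
True area of river delta: 53800 × cos(5.9°) = 53800 × 0.9947 = 53520 km².
Ratio = 18100 / 53520 ≈ 0.338.

0.338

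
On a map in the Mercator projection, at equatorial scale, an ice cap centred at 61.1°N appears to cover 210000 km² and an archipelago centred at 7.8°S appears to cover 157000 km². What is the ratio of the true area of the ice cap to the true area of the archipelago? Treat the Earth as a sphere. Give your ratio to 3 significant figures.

Since Mercator area scale is 1/cos²φ, the true area equals the apparent area multiplied by cos²φ.
True area of ice cap: 210000 × cos²(61.1°) = 210000 × 0.2336 = 49050 km².
True area of archipelago: 157000 × cos²(7.8°) = 157000 × 0.9816 = 154100 km².
Ratio = 49050 / 154100 ≈ 0.318.

0.318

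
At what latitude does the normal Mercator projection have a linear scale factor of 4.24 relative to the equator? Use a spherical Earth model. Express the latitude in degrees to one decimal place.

Mercator scale is k = sec φ = 1/cos φ.
1/cos φ = 4.24  ⇒  cos φ = 0.2358  ⇒  φ = arccos(0.2358) ≈ 76.4°.

76.4°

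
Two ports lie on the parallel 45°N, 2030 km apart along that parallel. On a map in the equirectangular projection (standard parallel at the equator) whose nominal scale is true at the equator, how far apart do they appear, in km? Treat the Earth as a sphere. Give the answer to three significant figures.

2870 km

Plate carrée maps x = Rλ, y = Rφ. The meridian scale is h = 1 and the parallel scale is k = 1/cos φ = sec φ.
Along the parallel, k = sec 45° = 1/0.7071 = 1.414.
Map distance = 2030 × 1.414 ≈ 2870 km.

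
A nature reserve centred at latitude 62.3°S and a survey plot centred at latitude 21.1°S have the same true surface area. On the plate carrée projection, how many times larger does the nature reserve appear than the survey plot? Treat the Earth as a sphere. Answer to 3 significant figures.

Plate carrée maps x = Rλ, y = Rφ. The meridian scale is h = 1 and the parallel scale is k = 1/cos φ = sec φ.
Areal scale at 62.3°: h·k = 1.000 × 2.151 = 2.151.
Areal scale at 21.1°: h·k = 1.000 × 1.072 = 1.072.
Ratio = 2.151/1.072 ≈ 2.01.

2.01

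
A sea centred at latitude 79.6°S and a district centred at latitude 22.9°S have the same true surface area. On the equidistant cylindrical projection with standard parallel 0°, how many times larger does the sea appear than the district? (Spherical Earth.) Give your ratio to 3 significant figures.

5.10

Plate carrée maps x = Rλ, y = Rφ. The meridian scale is h = 1 and the parallel scale is k = 1/cos φ = sec φ.
Areal scale at 79.6°: h·k = 1.000 × 5.540 = 5.540.
Areal scale at 22.9°: h·k = 1.000 × 1.086 = 1.086.
Ratio = 5.540/1.086 ≈ 5.10.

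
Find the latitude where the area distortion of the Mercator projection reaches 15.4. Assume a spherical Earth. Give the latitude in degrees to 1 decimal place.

Mercator areal scale is sec²φ.
sec²φ = 15.4  ⇒  cos²φ = 0.06494  ⇒  cos φ = 0.2548.
φ = arccos(0.2548) ≈ 75.2°.

75.2°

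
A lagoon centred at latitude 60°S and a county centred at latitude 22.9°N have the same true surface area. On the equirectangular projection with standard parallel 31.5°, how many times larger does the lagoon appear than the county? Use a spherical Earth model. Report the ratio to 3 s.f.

With standard parallel φ₀ = 31.5°, the equirectangular projection gives x = Rλ cos φ₀, y = Rφ, so h = 1 and k = cos 31.5° / cos φ.
Areal scale at 60°: h·k = 1.000 × 1.705 = 1.705.
Areal scale at 22.9°: h·k = 1.000 × 0.9256 = 0.9256.
Ratio = 1.705/0.9256 ≈ 1.84.

1.84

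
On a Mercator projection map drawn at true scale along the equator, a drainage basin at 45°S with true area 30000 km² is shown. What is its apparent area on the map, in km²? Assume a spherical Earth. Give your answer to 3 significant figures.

60000 km²

The Mercator projection is conformal; its linear scale factor is the same in every direction and equals sec φ = 1/cos φ.
Areal scale = k² = sec²φ = 1/cos²(45°) = 1/0.7071² = 2.000.
Apparent area = 30000 × 2.000 ≈ 60000 km².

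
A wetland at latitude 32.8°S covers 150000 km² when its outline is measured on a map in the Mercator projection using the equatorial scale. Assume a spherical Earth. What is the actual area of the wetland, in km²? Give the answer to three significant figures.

Mercator is conformal, so the point scale is isotropic: h = k = sec φ = 1/cos φ.
Areal scale = k² = sec²φ = 1/cos²(32.8°) = 1/0.8406² = 1.415.
True area = apparent / (areal scale) = 150000 / 1.415 ≈ 106000 km².

106000 km²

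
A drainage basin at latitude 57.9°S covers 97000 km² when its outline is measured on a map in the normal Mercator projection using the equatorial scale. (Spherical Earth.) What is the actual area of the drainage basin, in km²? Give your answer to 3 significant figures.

The Mercator projection is conformal; its linear scale factor is the same in every direction and equals sec φ = 1/cos φ.
Areal scale = k² = sec²φ = 1/cos²(57.9°) = 1/0.5314² = 3.541.
True area = apparent / (areal scale) = 97000 / 3.541 ≈ 27400 km².

27400 km²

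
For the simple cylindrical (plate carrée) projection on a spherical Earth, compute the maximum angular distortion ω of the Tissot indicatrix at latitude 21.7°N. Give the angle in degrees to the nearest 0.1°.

In the plate carrée (x = Rλ, y = Rφ), meridians are true-scale (h = 1) and parallels are stretched by k = sec φ.
At 21.7°: h = 1.000, k = 1.076; principal scales a = 1.076, b = 1.000.
sin(ω/2) = (a − b)/(a + b) = 0.07627/2.076 = 0.03674, so ω = 2 arcsin(0.03674) ≈ 4.2°.

4.2°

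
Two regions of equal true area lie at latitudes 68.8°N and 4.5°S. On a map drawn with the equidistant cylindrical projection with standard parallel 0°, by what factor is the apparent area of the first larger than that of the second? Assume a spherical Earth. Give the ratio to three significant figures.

2.76

Plate carrée maps x = Rλ, y = Rφ. The meridian scale is h = 1 and the parallel scale is k = 1/cos φ = sec φ.
Areal scale at 68.8°: h·k = 1.000 × 2.765 = 2.765.
Areal scale at 4.5°: h·k = 1.000 × 1.003 = 1.003.
Ratio = 2.765/1.003 ≈ 2.76.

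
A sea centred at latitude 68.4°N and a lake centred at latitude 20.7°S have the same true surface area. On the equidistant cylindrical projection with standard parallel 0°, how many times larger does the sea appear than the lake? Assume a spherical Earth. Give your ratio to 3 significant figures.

Plate carrée maps x = Rλ, y = Rφ. The meridian scale is h = 1 and the parallel scale is k = 1/cos φ = sec φ.
Areal scale at 68.4°: h·k = 1.000 × 2.716 = 2.716.
Areal scale at 20.7°: h·k = 1.000 × 1.069 = 1.069.
Ratio = 2.716/1.069 ≈ 2.54.

2.54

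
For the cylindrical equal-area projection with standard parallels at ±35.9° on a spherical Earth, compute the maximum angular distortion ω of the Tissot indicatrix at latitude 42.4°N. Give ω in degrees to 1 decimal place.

10.6°

A cylindrical equal-area projection with standard parallel φ₀ has meridian scale h = cos φ / cos φ₀ and parallel scale k = cos φ₀ / cos φ (so areas are preserved, h·k = 1).
At 42.4°: h = 0.9116, k = 1.097; principal scales a = 1.097, b = 0.9116.
sin(ω/2) = (a − b)/(a + b) = 0.1853/2.009 = 0.09226, so ω = 2 arcsin(0.09226) ≈ 10.6°.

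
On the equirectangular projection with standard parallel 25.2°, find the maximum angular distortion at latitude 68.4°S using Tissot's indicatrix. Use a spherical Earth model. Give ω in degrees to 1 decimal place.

49.9°

In the equirectangular projection with standard parallel φ₀ = 25.2° (x = Rλ cos φ₀, y = Rφ), meridians are true-scale (h = 1) and the parallel scale is k = cos φ₀ / cos φ.
At 68.4°: h = 1.000, k = 2.458; principal scales a = 2.458, b = 1.000.
sin(ω/2) = (a − b)/(a + b) = 1.458/3.458 = 0.4216, so ω = 2 arcsin(0.4216) ≈ 49.9°.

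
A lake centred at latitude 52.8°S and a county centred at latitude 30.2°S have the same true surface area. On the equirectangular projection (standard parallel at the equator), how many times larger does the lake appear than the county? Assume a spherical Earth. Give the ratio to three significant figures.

1.43

In the plate carrée (x = Rλ, y = Rφ), meridians are true-scale (h = 1) and parallels are stretched by k = sec φ.
Areal scale at 52.8°: h·k = 1.000 × 1.654 = 1.654.
Areal scale at 30.2°: h·k = 1.000 × 1.157 = 1.157.
Ratio = 1.654/1.157 ≈ 1.43.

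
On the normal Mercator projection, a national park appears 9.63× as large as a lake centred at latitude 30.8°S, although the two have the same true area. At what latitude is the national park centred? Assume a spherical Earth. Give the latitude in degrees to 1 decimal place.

For equal true areas on Mercator, apparent areas scale as sec²φ, so the ratio is cos²φ₂ / cos²φ₁.
cos²φ₂ / cos²φ₁ = 9.63  ⇒  cos φ₁ = cos 30.8° / √9.63 = 0.8590/3.103 = 0.2768.
φ₁ = arccos(0.2768) ≈ 73.9°.

73.9°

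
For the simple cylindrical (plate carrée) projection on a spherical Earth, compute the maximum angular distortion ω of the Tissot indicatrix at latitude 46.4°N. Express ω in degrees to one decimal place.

Plate carrée maps x = Rλ, y = Rφ. The meridian scale is h = 1 and the parallel scale is k = 1/cos φ = sec φ.
At 46.4°: h = 1.000, k = 1.450; principal scales a = 1.450, b = 1.000.
sin(ω/2) = (a − b)/(a + b) = 0.4501/2.450 = 0.1837, so ω = 2 arcsin(0.1837) ≈ 21.2°.

21.2°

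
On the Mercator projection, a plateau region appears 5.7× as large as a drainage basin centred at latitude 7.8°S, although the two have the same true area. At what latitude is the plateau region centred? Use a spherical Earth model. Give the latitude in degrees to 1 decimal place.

For equal true areas on Mercator, apparent areas scale as sec²φ, so the ratio is cos²φ₂ / cos²φ₁.
cos²φ₂ / cos²φ₁ = 5.7  ⇒  cos φ₁ = cos 7.8° / √5.7 = 0.9907/2.387 = 0.4150.
φ₁ = arccos(0.4150) ≈ 65.5°.

65.5°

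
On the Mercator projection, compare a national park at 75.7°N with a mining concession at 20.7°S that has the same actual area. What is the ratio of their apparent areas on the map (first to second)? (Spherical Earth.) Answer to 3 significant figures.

14.3

On Mercator, area is exaggerated by sec²φ = 1/cos²φ.
At 75.7°: sec²(75.7°) = 1/0.2470² = 16.39.
At 20.7°: sec²(20.7°) = 1/0.9354² = 1.143.
Ratio = 16.39/1.143 = cos²(20.7°)/cos²(75.7°) ≈ 14.3.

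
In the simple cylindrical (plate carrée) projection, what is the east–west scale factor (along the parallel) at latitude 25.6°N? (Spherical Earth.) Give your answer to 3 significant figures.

1.11

Plate carrée maps x = Rλ, y = Rφ. The meridian scale is h = 1 and the parallel scale is k = 1/cos φ = sec φ.
k = 1/cos 25.6° = 1/0.9018 = 1.109.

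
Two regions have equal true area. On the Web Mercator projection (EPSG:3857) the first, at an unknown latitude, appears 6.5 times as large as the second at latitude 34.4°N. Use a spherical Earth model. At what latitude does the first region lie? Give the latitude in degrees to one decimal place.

71.1°

On Mercator, (apparent₁)/(apparent₂) = sec²φ₁ / sec²φ₂ when true areas are equal.
cos²φ₂ / cos²φ₁ = 6.5  ⇒  cos φ₁ = cos 34.4° / √6.5 = 0.8251/2.550 = 0.3236.
φ₁ = arccos(0.3236) ≈ 71.1°.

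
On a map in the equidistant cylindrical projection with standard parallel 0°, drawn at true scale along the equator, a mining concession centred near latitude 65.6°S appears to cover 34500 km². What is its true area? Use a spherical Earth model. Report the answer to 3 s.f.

For the equirectangular projection with φ₀ = 0 (plate carrée), h = 1 along meridians and k = sec φ along parallels.
Areal scale = h·k = 1 × sec φ; at 65.6°, h = 1.000, k = 2.421, so h·k = 2.421.
True area = apparent / (areal scale) = 34500 / 2.421 ≈ 14300 km².

14300 km²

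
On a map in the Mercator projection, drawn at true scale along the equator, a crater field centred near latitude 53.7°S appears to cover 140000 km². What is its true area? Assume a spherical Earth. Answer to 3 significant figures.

49100 km²

The Mercator projection is conformal; its linear scale factor is the same in every direction and equals sec φ = 1/cos φ.
Areal scale = k² = sec²φ = 1/cos²(53.7°) = 1/0.5920² = 2.853.
True area = apparent / (areal scale) = 140000 / 2.853 ≈ 49100 km².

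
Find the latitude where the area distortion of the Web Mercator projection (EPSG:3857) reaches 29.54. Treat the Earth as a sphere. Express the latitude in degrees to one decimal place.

Mercator areal scale is sec²φ.
sec²φ = 29.54  ⇒  cos²φ = 0.03385  ⇒  cos φ = 0.1840.
φ = arccos(0.1840) ≈ 79.4°.

79.4°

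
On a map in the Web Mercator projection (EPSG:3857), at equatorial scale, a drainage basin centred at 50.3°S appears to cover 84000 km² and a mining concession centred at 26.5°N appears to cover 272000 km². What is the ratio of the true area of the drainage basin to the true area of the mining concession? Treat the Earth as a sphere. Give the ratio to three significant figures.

0.157

Since Mercator area scale is 1/cos²φ, the true area equals the apparent area multiplied by cos²φ.
True area of drainage basin: 84000 × cos²(50.3°) = 84000 × 0.4080 = 34270 km².
True area of mining concession: 272000 × cos²(26.5°) = 272000 × 0.8009 = 217800 km².
Ratio = 34270 / 217800 ≈ 0.157.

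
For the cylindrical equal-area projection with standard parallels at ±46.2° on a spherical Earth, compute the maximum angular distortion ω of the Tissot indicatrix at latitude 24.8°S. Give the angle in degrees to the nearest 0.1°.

30.7°

A cylindrical equal-area projection with standard parallel φ₀ has meridian scale h = cos φ / cos φ₀ and parallel scale k = cos φ₀ / cos φ (so areas are preserved, h·k = 1).
At 24.8°: h = 1.312, k = 0.7625; principal scales a = 1.312, b = 0.7625.
sin(ω/2) = (a − b)/(a + b) = 0.5491/2.074 = 0.2647, so ω = 2 arcsin(0.2647) ≈ 30.7°.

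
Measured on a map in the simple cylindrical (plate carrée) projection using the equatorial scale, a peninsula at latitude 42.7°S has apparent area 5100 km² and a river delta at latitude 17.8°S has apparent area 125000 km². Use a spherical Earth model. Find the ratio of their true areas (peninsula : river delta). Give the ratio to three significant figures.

0.0315

Plate carrée has h = 1 and k = sec φ, giving areal scale sec φ; true area = (apparent area) · cos φ.
True area of peninsula: 5100 × cos(42.7°) = 5100 × 0.7349 = 3748 km².
True area of river delta: 125000 × cos(17.8°) = 125000 × 0.9521 = 119000 km².
Ratio = 3748 / 119000 ≈ 0.0315.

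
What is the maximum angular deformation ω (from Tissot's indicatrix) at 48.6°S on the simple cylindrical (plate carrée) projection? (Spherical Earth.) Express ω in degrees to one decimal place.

Plate carrée maps x = Rλ, y = Rφ. The meridian scale is h = 1 and the parallel scale is k = 1/cos φ = sec φ.
At 48.6°: h = 1.000, k = 1.512; principal scales a = 1.512, b = 1.000.
sin(ω/2) = (a − b)/(a + b) = 0.5121/2.512 = 0.2039, so ω = 2 arcsin(0.2039) ≈ 23.5°.

23.5°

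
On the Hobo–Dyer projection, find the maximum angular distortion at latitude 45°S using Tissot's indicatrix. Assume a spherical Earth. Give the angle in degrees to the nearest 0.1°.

13.2°

The Hobo–Dyer projection is cylindrical equal-area with φ₀ = 37.5°. A cylindrical equal-area projection with standard parallel φ₀ has meridian scale h = cos φ / cos φ₀ and parallel scale k = cos φ₀ / cos φ (so areas are preserved, h·k = 1).
At 45°: h = 0.8913, k = 1.122; principal scales a = 1.122, b = 0.8913.
sin(ω/2) = (a − b)/(a + b) = 0.2307/2.013 = 0.1146, so ω = 2 arcsin(0.1146) ≈ 13.2°.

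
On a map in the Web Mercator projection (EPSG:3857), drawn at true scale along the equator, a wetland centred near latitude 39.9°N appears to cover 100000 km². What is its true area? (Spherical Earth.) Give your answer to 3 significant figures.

Mercator is conformal, so the point scale is isotropic: h = k = sec φ = 1/cos φ.
Areal scale = k² = sec²φ = 1/cos²(39.9°) = 1/0.7672² = 1.699.
True area = apparent / (areal scale) = 100000 / 1.699 ≈ 58900 km².

58900 km²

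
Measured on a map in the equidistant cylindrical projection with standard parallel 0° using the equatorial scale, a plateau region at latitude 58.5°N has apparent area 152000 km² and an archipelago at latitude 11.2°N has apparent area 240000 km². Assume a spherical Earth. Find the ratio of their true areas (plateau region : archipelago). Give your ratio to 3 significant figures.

On the plate carrée, areal scale = h·k = 1 × sec φ, so true area = apparent × cos φ.
True area of plateau region: 152000 × cos(58.5°) = 152000 × 0.5225 = 79420 km².
True area of archipelago: 240000 × cos(11.2°) = 240000 × 0.9810 = 235400 km².
Ratio = 79420 / 235400 ≈ 0.337.

0.337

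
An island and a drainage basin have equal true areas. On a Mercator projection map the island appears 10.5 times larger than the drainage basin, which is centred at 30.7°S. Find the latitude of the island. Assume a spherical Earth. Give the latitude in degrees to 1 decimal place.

74.6°

Mercator areal scale is sec²φ, so apparent-area ratio = sec²φ₁ / sec²φ₂ = cos²φ₂ / cos²φ₁.
cos²φ₂ / cos²φ₁ = 10.5  ⇒  cos φ₁ = cos 30.7° / √10.5 = 0.8599/3.240 = 0.2654.
φ₁ = arccos(0.2654) ≈ 74.6°.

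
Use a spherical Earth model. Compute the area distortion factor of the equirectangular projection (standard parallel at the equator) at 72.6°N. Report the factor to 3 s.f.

In the plate carrée (x = Rλ, y = Rφ), meridians are true-scale (h = 1) and parallels are stretched by k = sec φ.
Areal scale = h·k = 1 × sec φ; at 72.6°, h = 1.000, k = 3.344, so h·k = 3.344.

3.34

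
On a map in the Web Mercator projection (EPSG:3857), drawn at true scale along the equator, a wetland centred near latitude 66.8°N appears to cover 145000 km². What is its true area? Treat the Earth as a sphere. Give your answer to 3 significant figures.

22500 km²

For Mercator, h = k = sec φ (a conformal cylindrical projection has a single point scale, 1/cos φ).
Areal scale = k² = sec²φ = 1/cos²(66.8°) = 1/0.3939² = 6.444.
True area = apparent / (areal scale) = 145000 / 6.444 ≈ 22500 km².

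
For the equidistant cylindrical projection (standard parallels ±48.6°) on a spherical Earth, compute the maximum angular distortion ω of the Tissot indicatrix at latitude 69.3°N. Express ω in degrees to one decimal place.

The equidistant cylindrical projection with φ₀ = 48.6° has h = 1 (meridians true) and k = cos φ₀ / cos φ along parallels.
At 69.3°: h = 1.000, k = 1.871; principal scales a = 1.871, b = 1.000.
sin(ω/2) = (a − b)/(a + b) = 0.8709/2.871 = 0.3034, so ω = 2 arcsin(0.3034) ≈ 35.3°.

35.3°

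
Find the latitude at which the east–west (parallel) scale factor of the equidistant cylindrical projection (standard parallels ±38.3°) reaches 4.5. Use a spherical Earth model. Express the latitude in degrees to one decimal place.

In the equirectangular projection with standard parallel φ₀ = 38.3° (x = Rλ cos φ₀, y = Rφ), meridians are true-scale (h = 1) and the parallel scale is k = cos φ₀ / cos φ.
k = cos φ₀ / cos φ = 4.5  ⇒  cos φ = cos 38.3° / 4.5 = 0.1744.
φ = arccos(0.1744) ≈ 80.0°.

80.0°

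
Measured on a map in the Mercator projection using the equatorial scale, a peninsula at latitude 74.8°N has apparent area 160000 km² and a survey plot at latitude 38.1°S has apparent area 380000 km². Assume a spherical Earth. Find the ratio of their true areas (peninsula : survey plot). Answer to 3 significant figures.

0.0467

Since Mercator area scale is 1/cos²φ, the true area equals the apparent area multiplied by cos²φ.
True area of peninsula: 160000 × cos²(74.8°) = 160000 × 0.06874 = 11000 km².
True area of survey plot: 380000 × cos²(38.1°) = 380000 × 0.6193 = 235300 km².
Ratio = 11000 / 235300 ≈ 0.0467.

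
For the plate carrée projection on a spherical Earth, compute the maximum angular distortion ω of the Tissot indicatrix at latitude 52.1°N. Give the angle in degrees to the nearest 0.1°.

In the plate carrée (x = Rλ, y = Rφ), meridians are true-scale (h = 1) and parallels are stretched by k = sec φ.
At 52.1°: h = 1.000, k = 1.628; principal scales a = 1.628, b = 1.000.
sin(ω/2) = (a − b)/(a + b) = 0.6279/2.628 = 0.2389, so ω = 2 arcsin(0.2389) ≈ 27.6°.

27.6°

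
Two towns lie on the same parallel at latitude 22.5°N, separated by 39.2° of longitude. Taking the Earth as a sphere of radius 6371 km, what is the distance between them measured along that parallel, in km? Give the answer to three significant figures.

4030 km

Arc length along a parallel = R cos φ · Δλ (with Δλ in radians).
= 6371 × cos 22.5° × (39.2° × π/180) = 6371 × 0.9239 × 0.6842 ≈ 4030 km.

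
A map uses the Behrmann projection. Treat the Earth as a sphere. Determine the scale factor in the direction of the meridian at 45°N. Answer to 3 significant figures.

0.816

The Behrmann projection is cylindrical equal-area with φ₀ = 30°. Cylindrical equal-area (φ₀ = 30°): h = cos φ / cos 30° along meridians, k = cos 30° / cos φ along parallels; h·k = 1.
h = cos 45° / cos 30° = 0.7071/0.8660 = 0.8165.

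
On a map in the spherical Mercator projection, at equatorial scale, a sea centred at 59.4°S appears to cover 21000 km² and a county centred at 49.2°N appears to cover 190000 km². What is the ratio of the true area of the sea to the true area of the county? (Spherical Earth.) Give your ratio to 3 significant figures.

On Mercator the areal scale is sec²φ, so true area = apparent × cos²φ.
True area of sea: 21000 × cos²(59.4°) = 21000 × 0.2591 = 5442 km².
True area of county: 190000 × cos²(49.2°) = 190000 × 0.4270 = 81120 km².
Ratio = 5442 / 81120 ≈ 0.0671.

0.0671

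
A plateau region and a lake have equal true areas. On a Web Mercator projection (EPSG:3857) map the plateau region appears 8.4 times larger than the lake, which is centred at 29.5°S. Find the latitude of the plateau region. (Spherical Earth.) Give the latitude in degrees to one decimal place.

For equal true areas on Mercator, apparent areas scale as sec²φ, so the ratio is cos²φ₂ / cos²φ₁.
cos²φ₂ / cos²φ₁ = 8.4  ⇒  cos φ₁ = cos 29.5° / √8.4 = 0.8704/2.898 = 0.3003.
φ₁ = arccos(0.3003) ≈ 72.5°.

72.5°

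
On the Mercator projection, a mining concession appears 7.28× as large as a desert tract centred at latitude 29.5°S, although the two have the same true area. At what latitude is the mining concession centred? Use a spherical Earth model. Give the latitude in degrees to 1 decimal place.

71.2°

Mercator areal scale is sec²φ, so apparent-area ratio = sec²φ₁ / sec²φ₂ = cos²φ₂ / cos²φ₁.
cos²φ₂ / cos²φ₁ = 7.28  ⇒  cos φ₁ = cos 29.5° / √7.28 = 0.8704/2.698 = 0.3226.
φ₁ = arccos(0.3226) ≈ 71.2°.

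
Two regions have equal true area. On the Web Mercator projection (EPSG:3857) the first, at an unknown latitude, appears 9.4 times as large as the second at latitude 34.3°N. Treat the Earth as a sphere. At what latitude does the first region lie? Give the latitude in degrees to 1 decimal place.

On Mercator, (apparent₁)/(apparent₂) = sec²φ₁ / sec²φ₂ when true areas are equal.
cos²φ₂ / cos²φ₁ = 9.4  ⇒  cos φ₁ = cos 34.3° / √9.4 = 0.8261/3.066 = 0.2694.
φ₁ = arccos(0.2694) ≈ 74.4°.

74.4°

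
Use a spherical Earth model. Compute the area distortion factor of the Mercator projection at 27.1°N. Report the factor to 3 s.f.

1.26

The Mercator projection is conformal; its linear scale factor is the same in every direction and equals sec φ = 1/cos φ.
Areal scale = k² = sec²φ = 1/cos²(27.1°) = 1/0.8902² = 1.262.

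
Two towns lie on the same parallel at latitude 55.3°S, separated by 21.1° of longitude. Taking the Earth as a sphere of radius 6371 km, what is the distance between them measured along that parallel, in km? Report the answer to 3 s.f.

Arc length along a parallel = R cos φ · Δλ (with Δλ in radians).
= 6371 × cos 55.3° × (21.1° × π/180) = 6371 × 0.5693 × 0.3683 ≈ 1340 km.

1340 km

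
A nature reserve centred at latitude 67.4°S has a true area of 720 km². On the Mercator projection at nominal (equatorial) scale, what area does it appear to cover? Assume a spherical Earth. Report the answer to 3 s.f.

For Mercator, h = k = sec φ (a conformal cylindrical projection has a single point scale, 1/cos φ).
Areal scale = k² = sec²φ = 1/cos²(67.4°) = 1/0.3843² = 6.771.
Apparent area = 720 × 6.771 ≈ 4880 km².

4880 km²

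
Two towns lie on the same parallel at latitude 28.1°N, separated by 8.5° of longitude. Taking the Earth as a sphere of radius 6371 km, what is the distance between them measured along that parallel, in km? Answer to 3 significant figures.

Arc length along a parallel = R cos φ · Δλ (with Δλ in radians).
= 6371 × cos 28.1° × (8.5° × π/180) = 6371 × 0.8821 × 0.1484 ≈ 834 km.

834 km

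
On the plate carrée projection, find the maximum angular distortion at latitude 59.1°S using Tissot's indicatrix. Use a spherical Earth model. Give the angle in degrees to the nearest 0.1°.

37.5°

Plate carrée maps x = Rλ, y = Rφ. The meridian scale is h = 1 and the parallel scale is k = 1/cos φ = sec φ.
At 59.1°: h = 1.000, k = 1.947; principal scales a = 1.947, b = 1.000.
sin(ω/2) = (a − b)/(a + b) = 0.9473/2.947 = 0.3214, so ω = 2 arcsin(0.3214) ≈ 37.5°.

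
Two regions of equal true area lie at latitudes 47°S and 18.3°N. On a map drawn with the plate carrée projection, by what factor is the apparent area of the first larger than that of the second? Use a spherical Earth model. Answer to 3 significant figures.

1.39

Plate carrée maps x = Rλ, y = Rφ. The meridian scale is h = 1 and the parallel scale is k = 1/cos φ = sec φ.
Areal scale at 47°: h·k = 1.000 × 1.466 = 1.466.
Areal scale at 18.3°: h·k = 1.000 × 1.053 = 1.053.
Ratio = 1.466/1.053 ≈ 1.39.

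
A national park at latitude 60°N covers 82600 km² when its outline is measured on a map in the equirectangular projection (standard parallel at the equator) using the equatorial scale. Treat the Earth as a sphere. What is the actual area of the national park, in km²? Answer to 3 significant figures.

41300 km²

For the equirectangular projection with φ₀ = 0 (plate carrée), h = 1 along meridians and k = sec φ along parallels.
Areal scale = h·k = 1 × sec φ; at 60°, h = 1.000, k = 2.000, so h·k = 2.000.
True area = apparent / (areal scale) = 82600 / 2.000 ≈ 41300 km².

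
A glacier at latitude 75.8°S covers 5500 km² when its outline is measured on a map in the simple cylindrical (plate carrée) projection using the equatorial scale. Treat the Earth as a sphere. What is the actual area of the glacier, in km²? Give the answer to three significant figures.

1350 km²

Plate carrée maps x = Rλ, y = Rφ. The meridian scale is h = 1 and the parallel scale is k = 1/cos φ = sec φ.
Areal scale = h·k = 1 × sec φ; at 75.8°, h = 1.000, k = 4.077, so h·k = 4.077.
True area = apparent / (areal scale) = 5500 / 4.077 ≈ 1350 km².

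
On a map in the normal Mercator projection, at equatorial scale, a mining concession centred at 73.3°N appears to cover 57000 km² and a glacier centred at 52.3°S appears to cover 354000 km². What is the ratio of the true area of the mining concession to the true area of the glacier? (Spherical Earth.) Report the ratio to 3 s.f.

0.0356

Mercator's areal exaggeration is sec²φ; hence true area = (apparent area) · cos²φ.
True area of mining concession: 57000 × cos²(73.3°) = 57000 × 0.08258 = 4707 km².
True area of glacier: 354000 × cos²(52.3°) = 354000 × 0.3740 = 132400 km².
Ratio = 4707 / 132400 ≈ 0.0356.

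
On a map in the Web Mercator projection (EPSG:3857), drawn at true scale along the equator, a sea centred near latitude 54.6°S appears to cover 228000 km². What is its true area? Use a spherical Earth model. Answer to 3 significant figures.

76500 km²

For Mercator, h = k = sec φ (a conformal cylindrical projection has a single point scale, 1/cos φ).
Areal scale = k² = sec²φ = 1/cos²(54.6°) = 1/0.5793² = 2.980.
True area = apparent / (areal scale) = 228000 / 2.980 ≈ 76500 km².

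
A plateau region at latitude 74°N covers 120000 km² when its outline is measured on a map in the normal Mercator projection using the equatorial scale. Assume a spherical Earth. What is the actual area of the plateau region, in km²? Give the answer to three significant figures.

For Mercator, h = k = sec φ (a conformal cylindrical projection has a single point scale, 1/cos φ).
Areal scale = k² = sec²φ = 1/cos²(74°) = 1/0.2756² = 13.16.
True area = apparent / (areal scale) = 120000 / 13.16 ≈ 9120 km².

9120 km²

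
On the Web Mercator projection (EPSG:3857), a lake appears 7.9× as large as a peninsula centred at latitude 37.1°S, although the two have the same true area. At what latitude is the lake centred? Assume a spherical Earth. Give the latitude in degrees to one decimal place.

73.5°

Mercator areal scale is sec²φ, so apparent-area ratio = sec²φ₁ / sec²φ₂ = cos²φ₂ / cos²φ₁.
cos²φ₂ / cos²φ₁ = 7.9  ⇒  cos φ₁ = cos 37.1° / √7.9 = 0.7976/2.811 = 0.2838.
φ₁ = arccos(0.2838) ≈ 73.5°.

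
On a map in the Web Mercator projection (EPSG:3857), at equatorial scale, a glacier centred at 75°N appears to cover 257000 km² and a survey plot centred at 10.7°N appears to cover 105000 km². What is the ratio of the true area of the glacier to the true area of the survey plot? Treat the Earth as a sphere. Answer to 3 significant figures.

0.170

Mercator's areal exaggeration is sec²φ; hence true area = (apparent area) · cos²φ.
True area of glacier: 257000 × cos²(75°) = 257000 × 0.06699 = 17220 km².
True area of survey plot: 105000 × cos²(10.7°) = 105000 × 0.9655 = 101400 km².
Ratio = 17220 / 101400 ≈ 0.170.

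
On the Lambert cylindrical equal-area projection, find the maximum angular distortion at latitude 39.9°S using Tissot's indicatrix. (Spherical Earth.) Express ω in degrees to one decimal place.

30.0°

The Lambert cylindrical equal-area projection is the cylindrical equal-area projection with its standard parallel at the equator (φ₀ = 0). A cylindrical equal-area projection with standard parallel φ₀ has meridian scale h = cos φ / cos φ₀ and parallel scale k = cos φ₀ / cos φ (so areas are preserved, h·k = 1).
At 39.9°: h = 0.7672, k = 1.304; principal scales a = 1.304, b = 0.7672.
sin(ω/2) = (a − b)/(a + b) = 0.5363/2.071 = 0.2590, so ω = 2 arcsin(0.2590) ≈ 30.0°.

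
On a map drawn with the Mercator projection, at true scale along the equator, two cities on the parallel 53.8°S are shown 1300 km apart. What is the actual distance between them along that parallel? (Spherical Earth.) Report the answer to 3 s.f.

The Mercator projection is conformal; its linear scale factor is the same in every direction and equals sec φ = 1/cos φ.
Along the parallel at 53.8°, map distances are exaggerated by k = sec 53.8° = 1.693.
True distance = 1300 / 1.693 = 1300 × cos 53.8° ≈ 768 km.

768 km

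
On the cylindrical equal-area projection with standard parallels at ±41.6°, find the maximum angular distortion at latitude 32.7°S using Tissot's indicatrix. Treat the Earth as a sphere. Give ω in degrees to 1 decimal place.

13.5°

A cylindrical equal-area projection with standard parallel φ₀ has meridian scale h = cos φ / cos φ₀ and parallel scale k = cos φ₀ / cos φ (so areas are preserved, h·k = 1).
At 32.7°: h = 1.125, k = 0.8886; principal scales a = 1.125, b = 0.8886.
sin(ω/2) = (a − b)/(a + b) = 0.2367/2.014 = 0.1175, so ω = 2 arcsin(0.1175) ≈ 13.5°.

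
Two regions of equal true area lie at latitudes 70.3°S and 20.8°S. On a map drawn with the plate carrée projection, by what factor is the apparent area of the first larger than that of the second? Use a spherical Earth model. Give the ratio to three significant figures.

2.77

For the equirectangular projection with φ₀ = 0 (plate carrée), h = 1 along meridians and k = sec φ along parallels.
Areal scale at 70.3°: h·k = 1.000 × 2.967 = 2.967.
Areal scale at 20.8°: h·k = 1.000 × 1.070 = 1.070.
Ratio = 2.967/1.070 ≈ 2.77.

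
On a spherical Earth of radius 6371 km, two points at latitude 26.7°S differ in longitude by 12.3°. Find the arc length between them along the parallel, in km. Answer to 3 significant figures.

Arc length along a parallel = R cos φ · Δλ (with Δλ in radians).
= 6371 × cos 26.7° × (12.3° × π/180) = 6371 × 0.8934 × 0.2147 ≈ 1220 km.

1220 km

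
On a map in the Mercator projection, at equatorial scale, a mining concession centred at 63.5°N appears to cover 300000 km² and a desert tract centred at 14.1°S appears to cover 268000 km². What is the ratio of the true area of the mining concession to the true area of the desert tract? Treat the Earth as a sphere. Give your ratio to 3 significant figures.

On Mercator the areal scale is sec²φ, so true area = apparent × cos²φ.
True area of mining concession: 300000 × cos²(63.5°) = 300000 × 0.1991 = 59730 km².
True area of desert tract: 268000 × cos²(14.1°) = 268000 × 0.9407 = 252100 km².
Ratio = 59730 / 252100 ≈ 0.237.

0.237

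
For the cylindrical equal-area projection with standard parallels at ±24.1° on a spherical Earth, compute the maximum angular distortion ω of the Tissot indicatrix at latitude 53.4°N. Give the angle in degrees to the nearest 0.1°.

47.4°

A cylindrical equal-area projection with standard parallel φ₀ has meridian scale h = cos φ / cos φ₀ and parallel scale k = cos φ₀ / cos φ (so areas are preserved, h·k = 1).
At 53.4°: h = 0.6532, k = 1.531; principal scales a = 1.531, b = 0.6532.
sin(ω/2) = (a − b)/(a + b) = 0.8779/2.184 = 0.4019, so ω = 2 arcsin(0.4019) ≈ 47.4°.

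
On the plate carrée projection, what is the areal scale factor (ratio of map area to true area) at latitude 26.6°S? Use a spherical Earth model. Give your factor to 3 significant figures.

In the plate carrée (x = Rλ, y = Rφ), meridians are true-scale (h = 1) and parallels are stretched by k = sec φ.
Areal scale = h·k = 1 × sec φ; at 26.6°, h = 1.000, k = 1.118, so h·k = 1.118.

1.12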